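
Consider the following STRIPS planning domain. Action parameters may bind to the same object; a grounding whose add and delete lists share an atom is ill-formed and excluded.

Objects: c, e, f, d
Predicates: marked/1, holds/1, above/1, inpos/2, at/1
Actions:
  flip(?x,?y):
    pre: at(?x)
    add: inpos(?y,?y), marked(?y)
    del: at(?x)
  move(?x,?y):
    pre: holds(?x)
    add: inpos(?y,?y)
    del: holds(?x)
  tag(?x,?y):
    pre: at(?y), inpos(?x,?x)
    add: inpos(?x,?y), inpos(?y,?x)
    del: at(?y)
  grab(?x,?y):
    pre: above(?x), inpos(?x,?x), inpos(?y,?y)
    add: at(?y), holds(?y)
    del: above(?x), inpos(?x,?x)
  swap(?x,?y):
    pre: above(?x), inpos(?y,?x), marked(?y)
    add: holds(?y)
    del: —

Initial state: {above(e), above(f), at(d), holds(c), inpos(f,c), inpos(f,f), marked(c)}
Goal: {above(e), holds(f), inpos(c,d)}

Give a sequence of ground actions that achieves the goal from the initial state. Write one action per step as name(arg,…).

move(c,c); tag(c,d); grab(f,f)

1. move(c,c)  →  {above(e), above(f), at(d), inpos(c,c), inpos(f,c), inpos(f,f), marked(c)}
2. tag(c,d)  →  {above(e), above(f), inpos(c,c), inpos(c,d), inpos(d,c), inpos(f,c), inpos(f,f), marked(c)}
3. grab(f,f)  →  {above(e), at(f), holds(f), inpos(c,c), inpos(c,d), inpos(d,c), inpos(f,c), marked(c)}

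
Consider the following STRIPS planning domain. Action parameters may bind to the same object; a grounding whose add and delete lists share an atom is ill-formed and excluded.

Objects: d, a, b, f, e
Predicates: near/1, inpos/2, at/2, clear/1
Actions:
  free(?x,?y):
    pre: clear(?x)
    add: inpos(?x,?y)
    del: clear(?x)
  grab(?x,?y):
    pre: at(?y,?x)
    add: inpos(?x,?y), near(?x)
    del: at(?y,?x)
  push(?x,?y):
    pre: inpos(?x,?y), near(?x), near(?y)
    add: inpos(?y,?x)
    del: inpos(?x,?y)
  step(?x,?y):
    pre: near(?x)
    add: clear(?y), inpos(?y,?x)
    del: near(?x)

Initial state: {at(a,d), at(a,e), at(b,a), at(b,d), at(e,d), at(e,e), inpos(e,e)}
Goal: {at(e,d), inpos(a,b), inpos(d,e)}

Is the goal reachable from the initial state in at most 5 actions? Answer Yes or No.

1. grab(a,b)  →  {at(a,d), at(a,e), at(b,d), at(e,d), at(e,e), inpos(a,b), inpos(e,e), near(a)}
2. grab(e,a)  →  {at(a,d), at(b,d), at(e,d), at(e,e), inpos(a,b), inpos(e,a), inpos(e,e), near(a), near(e)}
3. step(e,d)  →  {at(a,d), at(b,d), at(e,d), at(e,e), clear(d), inpos(a,b), inpos(d,e), inpos(e,a), inpos(e,e), near(a)}
optimal plan length = 3; 3 ≤ 5

Yes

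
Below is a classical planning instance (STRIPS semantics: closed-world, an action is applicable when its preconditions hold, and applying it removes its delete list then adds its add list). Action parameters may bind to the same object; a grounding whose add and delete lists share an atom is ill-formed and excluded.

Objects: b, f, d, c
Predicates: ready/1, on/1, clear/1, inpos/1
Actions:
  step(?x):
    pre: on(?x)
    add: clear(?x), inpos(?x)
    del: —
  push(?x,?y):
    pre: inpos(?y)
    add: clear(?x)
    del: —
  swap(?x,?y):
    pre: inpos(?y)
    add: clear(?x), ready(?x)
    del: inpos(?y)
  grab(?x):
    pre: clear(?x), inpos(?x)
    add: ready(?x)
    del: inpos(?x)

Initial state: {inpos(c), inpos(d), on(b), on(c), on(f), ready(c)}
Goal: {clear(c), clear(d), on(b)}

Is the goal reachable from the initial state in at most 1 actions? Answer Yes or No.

1. step(c)  →  {clear(c), inpos(c), inpos(d), on(b), on(c), on(f), ready(c)}
2. push(d,d)  →  {clear(c), clear(d), inpos(c), inpos(d), on(b), on(c), on(f), ready(c)}
optimal plan length = 2; 2 > 1

No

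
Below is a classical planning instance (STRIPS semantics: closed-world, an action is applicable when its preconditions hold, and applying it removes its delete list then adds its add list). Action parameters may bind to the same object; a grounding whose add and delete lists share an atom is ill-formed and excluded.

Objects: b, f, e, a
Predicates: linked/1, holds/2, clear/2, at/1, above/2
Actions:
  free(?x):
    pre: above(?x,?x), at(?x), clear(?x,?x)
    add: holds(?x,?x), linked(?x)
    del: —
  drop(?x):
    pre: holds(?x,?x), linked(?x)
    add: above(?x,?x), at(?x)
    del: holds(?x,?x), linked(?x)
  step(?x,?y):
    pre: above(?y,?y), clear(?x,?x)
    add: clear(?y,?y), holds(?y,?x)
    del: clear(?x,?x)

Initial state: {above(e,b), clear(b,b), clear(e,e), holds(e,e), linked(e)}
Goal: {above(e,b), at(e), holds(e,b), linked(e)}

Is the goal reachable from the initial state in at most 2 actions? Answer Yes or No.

1. drop(e)  →  {above(e,b), above(e,e), at(e), clear(b,b), clear(e,e)}
2. free(e)  →  {above(e,b), above(e,e), at(e), clear(b,b), clear(e,e), holds(e,e), linked(e)}
3. step(b,e)  →  {above(e,b), above(e,e), at(e), clear(e,e), holds(e,b), holds(e,e), linked(e)}
optimal plan length = 3; 3 > 2

No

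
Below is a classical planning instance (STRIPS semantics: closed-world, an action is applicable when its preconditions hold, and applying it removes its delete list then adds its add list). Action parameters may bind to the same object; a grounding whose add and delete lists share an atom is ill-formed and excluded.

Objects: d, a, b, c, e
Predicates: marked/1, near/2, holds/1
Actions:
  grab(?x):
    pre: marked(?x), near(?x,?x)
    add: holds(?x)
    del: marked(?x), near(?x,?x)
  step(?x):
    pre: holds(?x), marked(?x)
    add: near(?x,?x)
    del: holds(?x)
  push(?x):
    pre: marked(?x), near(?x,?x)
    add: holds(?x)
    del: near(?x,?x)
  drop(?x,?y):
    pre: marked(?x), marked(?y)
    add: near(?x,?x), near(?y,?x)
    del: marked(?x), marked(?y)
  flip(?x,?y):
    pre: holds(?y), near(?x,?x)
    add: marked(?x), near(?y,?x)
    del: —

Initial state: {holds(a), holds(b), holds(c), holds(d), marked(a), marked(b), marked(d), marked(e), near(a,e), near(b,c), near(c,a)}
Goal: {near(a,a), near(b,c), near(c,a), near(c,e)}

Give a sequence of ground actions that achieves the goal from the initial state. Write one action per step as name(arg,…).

step(a); drop(e,d); flip(e,c)

1. step(a)  →  {holds(b), holds(c), holds(d), marked(a), marked(b), marked(d), marked(e), near(a,a), near(a,e), near(b,c), near(c,a)}
2. drop(e,d)  →  {holds(b), holds(c), holds(d), marked(a), marked(b), near(a,a), near(a,e), near(b,c), near(c,a), near(d,e), near(e,e)}
3. flip(e,c)  →  {holds(b), holds(c), holds(d), marked(a), marked(b), marked(e), near(a,a), near(a,e), near(b,c), near(c,a), near(c,e), near(d,e), near(e,e)}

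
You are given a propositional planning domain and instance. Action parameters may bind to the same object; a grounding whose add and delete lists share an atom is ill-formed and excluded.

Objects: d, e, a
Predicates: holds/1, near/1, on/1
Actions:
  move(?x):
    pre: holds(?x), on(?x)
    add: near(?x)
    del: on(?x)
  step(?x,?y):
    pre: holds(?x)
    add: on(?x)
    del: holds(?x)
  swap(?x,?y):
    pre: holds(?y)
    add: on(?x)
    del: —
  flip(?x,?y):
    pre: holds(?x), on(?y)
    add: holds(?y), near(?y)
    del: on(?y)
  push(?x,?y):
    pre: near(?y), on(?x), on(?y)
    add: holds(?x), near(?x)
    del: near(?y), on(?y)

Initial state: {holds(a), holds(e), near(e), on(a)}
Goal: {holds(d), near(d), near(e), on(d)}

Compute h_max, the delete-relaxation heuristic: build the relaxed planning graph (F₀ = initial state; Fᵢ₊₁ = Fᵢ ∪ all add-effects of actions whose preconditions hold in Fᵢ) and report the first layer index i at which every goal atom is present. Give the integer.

2

F0 = init (4 atoms)
F1 = F0 ∪ {near(a), on(d), on(e)}  (7 atoms)
F2 = F1 ∪ {holds(d), near(d)}  (9 atoms)
goal ⊆ F2  ⇒  h_max = 2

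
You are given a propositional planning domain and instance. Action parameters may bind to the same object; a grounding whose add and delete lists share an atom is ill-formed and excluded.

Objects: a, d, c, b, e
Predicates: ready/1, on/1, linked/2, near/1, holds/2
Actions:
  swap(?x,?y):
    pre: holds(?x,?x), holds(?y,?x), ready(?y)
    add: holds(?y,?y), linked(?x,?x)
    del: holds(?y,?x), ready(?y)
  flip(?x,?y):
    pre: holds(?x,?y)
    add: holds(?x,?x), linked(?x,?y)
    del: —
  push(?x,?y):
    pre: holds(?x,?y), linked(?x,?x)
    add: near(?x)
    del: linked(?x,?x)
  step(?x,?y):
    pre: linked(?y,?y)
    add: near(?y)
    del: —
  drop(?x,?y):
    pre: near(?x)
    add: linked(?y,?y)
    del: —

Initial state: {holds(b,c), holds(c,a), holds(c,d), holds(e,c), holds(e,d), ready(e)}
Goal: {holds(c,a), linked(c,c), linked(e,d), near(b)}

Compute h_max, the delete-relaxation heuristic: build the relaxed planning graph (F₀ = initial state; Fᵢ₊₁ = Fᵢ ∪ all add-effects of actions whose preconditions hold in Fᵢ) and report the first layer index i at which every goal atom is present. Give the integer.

F0 = init (6 atoms)
F1 = F0 ∪ {holds(b,b), holds(c,c), holds(e,e), linked(b,c), linked(c,a), linked(c,d), linked(e,c), linked(e,d)}  (14 atoms)
F2 = F1 ∪ {linked(b,b), linked(c,c), linked(e,e)}  (17 atoms)
F3 = F2 ∪ {near(b), near(c), near(e)}  (20 atoms)
goal ⊆ F3  ⇒  h_max = 3

3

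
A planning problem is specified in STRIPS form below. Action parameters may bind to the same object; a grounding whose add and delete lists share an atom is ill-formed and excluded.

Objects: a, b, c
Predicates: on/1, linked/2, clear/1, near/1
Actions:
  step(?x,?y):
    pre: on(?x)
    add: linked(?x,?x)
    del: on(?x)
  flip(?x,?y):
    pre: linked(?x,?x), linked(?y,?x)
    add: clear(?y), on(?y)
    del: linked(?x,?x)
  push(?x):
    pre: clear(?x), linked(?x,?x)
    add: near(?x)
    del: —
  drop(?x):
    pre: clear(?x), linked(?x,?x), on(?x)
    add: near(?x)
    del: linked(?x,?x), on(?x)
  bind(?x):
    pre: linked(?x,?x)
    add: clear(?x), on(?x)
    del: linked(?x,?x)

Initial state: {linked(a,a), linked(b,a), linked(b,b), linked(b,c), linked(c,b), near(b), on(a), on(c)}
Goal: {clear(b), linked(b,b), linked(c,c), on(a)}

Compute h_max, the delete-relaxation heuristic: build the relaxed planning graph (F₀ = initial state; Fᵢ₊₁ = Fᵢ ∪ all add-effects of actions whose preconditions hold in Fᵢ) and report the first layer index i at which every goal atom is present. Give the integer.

F0 = init (8 atoms)
F1 = F0 ∪ {clear(a), clear(b), clear(c), linked(c,c), on(b)}  (13 atoms)
goal ⊆ F1  ⇒  h_max = 1

1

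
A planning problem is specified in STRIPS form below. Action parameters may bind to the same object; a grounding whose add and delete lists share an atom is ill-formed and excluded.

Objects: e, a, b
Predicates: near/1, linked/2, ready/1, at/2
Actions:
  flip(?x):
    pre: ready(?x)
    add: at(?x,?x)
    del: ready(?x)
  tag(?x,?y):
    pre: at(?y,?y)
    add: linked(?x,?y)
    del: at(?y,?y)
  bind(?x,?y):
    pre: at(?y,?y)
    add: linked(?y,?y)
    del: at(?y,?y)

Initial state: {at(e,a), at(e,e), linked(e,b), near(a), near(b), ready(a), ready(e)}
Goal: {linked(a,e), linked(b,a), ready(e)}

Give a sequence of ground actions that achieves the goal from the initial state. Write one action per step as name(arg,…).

1. flip(a)  →  {at(a,a), at(e,a), at(e,e), linked(e,b), near(a), near(b), ready(e)}
2. tag(a,e)  →  {at(a,a), at(e,a), linked(a,e), linked(e,b), near(a), near(b), ready(e)}
3. tag(b,a)  →  {at(e,a), linked(a,e), linked(b,a), linked(e,b), near(a), near(b), ready(e)}

flip(a); tag(a,e); tag(b,a)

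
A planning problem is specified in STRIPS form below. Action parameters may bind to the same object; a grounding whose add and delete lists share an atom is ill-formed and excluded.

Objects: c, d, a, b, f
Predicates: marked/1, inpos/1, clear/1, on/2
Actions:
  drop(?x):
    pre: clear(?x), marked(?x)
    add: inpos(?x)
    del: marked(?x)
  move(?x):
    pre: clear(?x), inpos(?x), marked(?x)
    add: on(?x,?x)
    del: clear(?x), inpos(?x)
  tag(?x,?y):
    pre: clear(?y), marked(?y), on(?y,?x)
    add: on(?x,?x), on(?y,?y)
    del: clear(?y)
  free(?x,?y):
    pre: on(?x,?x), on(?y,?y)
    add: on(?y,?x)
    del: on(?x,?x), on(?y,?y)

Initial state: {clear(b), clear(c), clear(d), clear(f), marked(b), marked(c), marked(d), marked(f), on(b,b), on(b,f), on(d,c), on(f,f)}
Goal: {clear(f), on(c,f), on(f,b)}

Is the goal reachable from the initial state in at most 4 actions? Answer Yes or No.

Yes

1. tag(c,d)  →  {clear(b), clear(c), clear(f), marked(b), marked(c), marked(d), marked(f), on(b,b), on(b,f), on(c,c), on(d,c), on(d,d), on(f,f)}
2. free(b,f)  →  {clear(b), clear(c), clear(f), marked(b), marked(c), marked(d), marked(f), on(b,f), on(c,c), on(d,c), on(d,d), on(f,b)}
3. tag(f,b)  →  {clear(c), clear(f), marked(b), marked(c), marked(d), marked(f), on(b,b), on(b,f), on(c,c), on(d,c), on(d,d), on(f,b), on(f,f)}
4. free(f,c)  →  {clear(c), clear(f), marked(b), marked(c), marked(d), marked(f), on(b,b), on(b,f), on(c,f), on(d,c), on(d,d), on(f,b)}
optimal plan length = 4; 4 ≤ 4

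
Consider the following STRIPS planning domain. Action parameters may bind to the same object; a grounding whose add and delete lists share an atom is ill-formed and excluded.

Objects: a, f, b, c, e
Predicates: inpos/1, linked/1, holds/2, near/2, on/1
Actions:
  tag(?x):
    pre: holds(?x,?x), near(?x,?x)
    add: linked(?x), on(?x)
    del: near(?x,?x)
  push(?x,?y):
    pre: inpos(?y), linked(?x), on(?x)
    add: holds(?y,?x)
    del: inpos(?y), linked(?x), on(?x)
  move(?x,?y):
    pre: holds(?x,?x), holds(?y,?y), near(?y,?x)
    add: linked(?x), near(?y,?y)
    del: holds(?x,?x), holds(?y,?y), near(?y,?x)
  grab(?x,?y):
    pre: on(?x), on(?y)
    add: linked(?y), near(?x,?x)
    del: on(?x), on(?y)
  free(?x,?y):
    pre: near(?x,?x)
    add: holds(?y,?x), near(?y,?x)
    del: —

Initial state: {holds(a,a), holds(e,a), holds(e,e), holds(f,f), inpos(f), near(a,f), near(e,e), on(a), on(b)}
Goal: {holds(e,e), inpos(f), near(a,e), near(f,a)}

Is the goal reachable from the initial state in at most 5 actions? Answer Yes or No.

Yes

1. move(f,a)  →  {holds(e,a), holds(e,e), inpos(f), linked(f), near(a,a), near(e,e), on(a), on(b)}
2. free(a,f)  →  {holds(e,a), holds(e,e), holds(f,a), inpos(f), linked(f), near(a,a), near(e,e), near(f,a), on(a), on(b)}
3. free(e,a)  →  {holds(a,e), holds(e,a), holds(e,e), holds(f,a), inpos(f), linked(f), near(a,a), near(a,e), near(e,e), near(f,a), on(a), on(b)}
optimal plan length = 3; 3 ≤ 5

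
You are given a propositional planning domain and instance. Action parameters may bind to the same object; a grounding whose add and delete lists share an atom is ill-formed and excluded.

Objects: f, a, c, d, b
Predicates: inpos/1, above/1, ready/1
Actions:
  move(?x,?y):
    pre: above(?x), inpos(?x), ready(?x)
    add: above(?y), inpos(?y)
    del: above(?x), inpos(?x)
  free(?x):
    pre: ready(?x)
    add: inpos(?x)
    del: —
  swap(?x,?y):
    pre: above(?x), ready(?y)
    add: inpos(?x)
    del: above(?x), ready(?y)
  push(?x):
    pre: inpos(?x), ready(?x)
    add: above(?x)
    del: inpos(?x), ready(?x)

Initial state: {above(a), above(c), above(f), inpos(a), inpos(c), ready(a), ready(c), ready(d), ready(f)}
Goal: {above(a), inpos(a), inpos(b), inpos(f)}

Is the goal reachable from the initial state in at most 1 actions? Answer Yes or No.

1. move(c,b)  →  {above(a), above(b), above(f), inpos(a), inpos(b), ready(a), ready(c), ready(d), ready(f)}
2. free(f)  →  {above(a), above(b), above(f), inpos(a), inpos(b), inpos(f), ready(a), ready(c), ready(d), ready(f)}
optimal plan length = 2; 2 > 1

No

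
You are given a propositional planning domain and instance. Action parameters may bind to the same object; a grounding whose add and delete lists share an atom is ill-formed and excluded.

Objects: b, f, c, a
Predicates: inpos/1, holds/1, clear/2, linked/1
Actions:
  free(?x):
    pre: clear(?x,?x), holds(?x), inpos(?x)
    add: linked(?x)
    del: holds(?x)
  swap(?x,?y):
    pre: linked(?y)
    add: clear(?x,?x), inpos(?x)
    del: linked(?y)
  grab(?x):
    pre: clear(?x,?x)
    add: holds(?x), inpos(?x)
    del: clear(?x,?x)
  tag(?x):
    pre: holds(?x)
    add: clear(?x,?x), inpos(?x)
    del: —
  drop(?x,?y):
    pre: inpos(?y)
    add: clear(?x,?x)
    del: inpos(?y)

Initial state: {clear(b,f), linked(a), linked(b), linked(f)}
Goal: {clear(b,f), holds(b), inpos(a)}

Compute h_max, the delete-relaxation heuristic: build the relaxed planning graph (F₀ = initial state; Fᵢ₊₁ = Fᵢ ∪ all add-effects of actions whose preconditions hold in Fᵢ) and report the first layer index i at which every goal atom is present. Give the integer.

2

F0 = init (4 atoms)
F1 = F0 ∪ {clear(a,a), clear(b,b), clear(c,c), clear(f,f), inpos(a), inpos(b), inpos(c), inpos(f)}  (12 atoms)
F2 = F1 ∪ {holds(a), holds(b), holds(c), holds(f)}  (16 atoms)
goal ⊆ F2  ⇒  h_max = 2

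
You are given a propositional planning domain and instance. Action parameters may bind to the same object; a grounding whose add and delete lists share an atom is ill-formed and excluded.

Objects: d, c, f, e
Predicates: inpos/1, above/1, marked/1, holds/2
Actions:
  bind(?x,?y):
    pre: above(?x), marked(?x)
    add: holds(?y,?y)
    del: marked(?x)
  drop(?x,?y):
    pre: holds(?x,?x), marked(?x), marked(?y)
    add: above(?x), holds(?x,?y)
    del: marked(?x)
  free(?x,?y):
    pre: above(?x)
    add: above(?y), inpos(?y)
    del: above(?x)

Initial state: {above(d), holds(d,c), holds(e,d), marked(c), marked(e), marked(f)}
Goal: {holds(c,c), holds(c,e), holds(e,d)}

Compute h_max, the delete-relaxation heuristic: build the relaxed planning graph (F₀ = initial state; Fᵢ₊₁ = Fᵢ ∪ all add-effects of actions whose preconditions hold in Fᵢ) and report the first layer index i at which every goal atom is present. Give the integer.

3

F0 = init (6 atoms)
F1 = F0 ∪ {above(c), above(e), above(f), inpos(c), inpos(e), inpos(f)}  (12 atoms)
F2 = F1 ∪ {holds(c,c), holds(d,d), holds(e,e), holds(f,f), inpos(d)}  (17 atoms)
F3 = F2 ∪ {holds(c,e), holds(c,f), holds(e,c), holds(e,f), holds(f,c), holds(f,e)}  (23 atoms)
goal ⊆ F3  ⇒  h_max = 3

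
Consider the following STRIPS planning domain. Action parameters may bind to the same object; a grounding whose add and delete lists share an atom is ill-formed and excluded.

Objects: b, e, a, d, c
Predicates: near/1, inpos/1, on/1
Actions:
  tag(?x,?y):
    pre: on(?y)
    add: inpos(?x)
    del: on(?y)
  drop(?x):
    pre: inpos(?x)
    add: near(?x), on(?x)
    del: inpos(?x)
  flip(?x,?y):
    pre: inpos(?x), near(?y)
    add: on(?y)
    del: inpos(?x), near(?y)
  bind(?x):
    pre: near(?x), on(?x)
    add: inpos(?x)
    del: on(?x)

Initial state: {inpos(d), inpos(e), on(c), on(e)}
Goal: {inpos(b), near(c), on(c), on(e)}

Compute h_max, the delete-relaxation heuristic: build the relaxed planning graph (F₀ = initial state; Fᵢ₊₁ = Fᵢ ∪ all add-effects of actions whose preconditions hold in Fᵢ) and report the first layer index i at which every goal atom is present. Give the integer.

2

F0 = init (4 atoms)
F1 = F0 ∪ {inpos(a), inpos(b), inpos(c), near(d), near(e), on(d)}  (10 atoms)
F2 = F1 ∪ {near(a), near(b), near(c), on(a), on(b)}  (15 atoms)
goal ⊆ F2  ⇒  h_max = 2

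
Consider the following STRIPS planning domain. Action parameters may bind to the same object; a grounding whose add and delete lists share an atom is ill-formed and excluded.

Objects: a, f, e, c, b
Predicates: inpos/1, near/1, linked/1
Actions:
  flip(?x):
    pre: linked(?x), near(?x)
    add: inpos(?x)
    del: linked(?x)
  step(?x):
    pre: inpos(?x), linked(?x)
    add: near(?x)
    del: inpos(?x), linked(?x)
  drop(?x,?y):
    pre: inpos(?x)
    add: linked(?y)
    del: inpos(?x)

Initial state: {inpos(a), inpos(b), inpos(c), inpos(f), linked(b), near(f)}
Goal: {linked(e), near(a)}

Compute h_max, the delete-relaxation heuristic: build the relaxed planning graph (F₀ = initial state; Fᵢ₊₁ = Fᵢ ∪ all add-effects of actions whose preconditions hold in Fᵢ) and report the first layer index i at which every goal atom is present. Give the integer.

2

F0 = init (6 atoms)
F1 = F0 ∪ {linked(a), linked(c), linked(e), linked(f), near(b)}  (11 atoms)
F2 = F1 ∪ {near(a), near(c)}  (13 atoms)
goal ⊆ F2  ⇒  h_max = 2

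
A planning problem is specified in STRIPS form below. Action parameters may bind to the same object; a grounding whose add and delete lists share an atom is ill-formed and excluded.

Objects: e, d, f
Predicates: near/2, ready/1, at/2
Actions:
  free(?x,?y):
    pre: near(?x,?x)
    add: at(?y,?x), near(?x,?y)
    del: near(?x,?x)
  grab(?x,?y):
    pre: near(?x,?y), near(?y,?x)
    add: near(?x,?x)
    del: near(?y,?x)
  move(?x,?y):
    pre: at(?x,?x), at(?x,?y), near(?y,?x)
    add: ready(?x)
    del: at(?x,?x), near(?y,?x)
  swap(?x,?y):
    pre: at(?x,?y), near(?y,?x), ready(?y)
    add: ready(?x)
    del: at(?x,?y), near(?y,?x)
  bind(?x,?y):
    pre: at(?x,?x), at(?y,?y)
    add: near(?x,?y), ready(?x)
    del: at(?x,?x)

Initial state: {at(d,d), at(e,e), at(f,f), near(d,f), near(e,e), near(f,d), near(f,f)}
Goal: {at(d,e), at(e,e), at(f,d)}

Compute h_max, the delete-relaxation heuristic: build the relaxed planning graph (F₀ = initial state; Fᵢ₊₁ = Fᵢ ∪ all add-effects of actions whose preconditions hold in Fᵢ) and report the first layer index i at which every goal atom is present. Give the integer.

F0 = init (7 atoms)
F1 = F0 ∪ {at(d,e), at(d,f), at(e,f), at(f,e), near(d,d), near(d,e), near(e,d), near(e,f), near(f,e), ready(d), ready(e), ready(f)}  (19 atoms)
F2 = F1 ∪ {at(e,d), at(f,d)}  (21 atoms)
goal ⊆ F2  ⇒  h_max = 2

2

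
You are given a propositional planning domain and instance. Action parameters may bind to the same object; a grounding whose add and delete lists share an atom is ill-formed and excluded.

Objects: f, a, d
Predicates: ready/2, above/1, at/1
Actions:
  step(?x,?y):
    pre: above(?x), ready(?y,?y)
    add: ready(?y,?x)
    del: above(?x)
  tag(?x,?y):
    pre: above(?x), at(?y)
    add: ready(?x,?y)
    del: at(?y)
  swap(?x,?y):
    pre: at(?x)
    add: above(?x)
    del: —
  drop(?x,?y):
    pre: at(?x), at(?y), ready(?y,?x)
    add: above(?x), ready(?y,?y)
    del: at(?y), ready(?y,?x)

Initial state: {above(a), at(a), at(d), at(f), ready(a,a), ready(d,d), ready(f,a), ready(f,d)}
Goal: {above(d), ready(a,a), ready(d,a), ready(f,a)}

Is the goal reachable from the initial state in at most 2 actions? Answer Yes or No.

1. step(a,d)  →  {at(a), at(d), at(f), ready(a,a), ready(d,a), ready(d,d), ready(f,a), ready(f,d)}
2. swap(d,f)  →  {above(d), at(a), at(d), at(f), ready(a,a), ready(d,a), ready(d,d), ready(f,a), ready(f,d)}
optimal plan length = 2; 2 ≤ 2

Yes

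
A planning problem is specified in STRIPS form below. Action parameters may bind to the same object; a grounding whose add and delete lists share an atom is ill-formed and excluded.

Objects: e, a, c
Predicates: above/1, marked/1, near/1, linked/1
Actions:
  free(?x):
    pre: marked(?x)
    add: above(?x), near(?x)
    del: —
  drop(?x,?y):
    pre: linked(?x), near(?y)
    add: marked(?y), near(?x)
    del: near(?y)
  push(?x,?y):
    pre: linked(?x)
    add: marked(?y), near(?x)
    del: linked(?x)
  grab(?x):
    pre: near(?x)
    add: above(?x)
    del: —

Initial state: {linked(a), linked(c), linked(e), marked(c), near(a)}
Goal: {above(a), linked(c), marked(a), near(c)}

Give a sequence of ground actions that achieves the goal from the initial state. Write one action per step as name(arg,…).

1. drop(c,a)  →  {linked(a), linked(c), linked(e), marked(a), marked(c), near(c)}
2. free(a)  →  {above(a), linked(a), linked(c), linked(e), marked(a), marked(c), near(a), near(c)}

drop(c,a); free(a)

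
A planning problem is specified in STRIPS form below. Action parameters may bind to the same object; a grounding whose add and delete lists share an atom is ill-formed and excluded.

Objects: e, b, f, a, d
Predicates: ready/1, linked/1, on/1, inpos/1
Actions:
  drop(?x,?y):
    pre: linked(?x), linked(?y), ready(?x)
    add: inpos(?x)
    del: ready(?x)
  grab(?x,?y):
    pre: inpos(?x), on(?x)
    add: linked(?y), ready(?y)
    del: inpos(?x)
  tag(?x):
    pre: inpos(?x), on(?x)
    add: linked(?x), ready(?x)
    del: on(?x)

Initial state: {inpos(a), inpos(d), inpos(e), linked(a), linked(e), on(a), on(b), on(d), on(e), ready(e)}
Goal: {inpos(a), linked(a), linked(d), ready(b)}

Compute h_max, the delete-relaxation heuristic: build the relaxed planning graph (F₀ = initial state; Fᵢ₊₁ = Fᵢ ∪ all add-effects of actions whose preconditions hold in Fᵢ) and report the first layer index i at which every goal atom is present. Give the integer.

1

F0 = init (10 atoms)
F1 = F0 ∪ {linked(b), linked(d), linked(f), ready(a), ready(b), ready(d), ready(f)}  (17 atoms)
goal ⊆ F1  ⇒  h_max = 1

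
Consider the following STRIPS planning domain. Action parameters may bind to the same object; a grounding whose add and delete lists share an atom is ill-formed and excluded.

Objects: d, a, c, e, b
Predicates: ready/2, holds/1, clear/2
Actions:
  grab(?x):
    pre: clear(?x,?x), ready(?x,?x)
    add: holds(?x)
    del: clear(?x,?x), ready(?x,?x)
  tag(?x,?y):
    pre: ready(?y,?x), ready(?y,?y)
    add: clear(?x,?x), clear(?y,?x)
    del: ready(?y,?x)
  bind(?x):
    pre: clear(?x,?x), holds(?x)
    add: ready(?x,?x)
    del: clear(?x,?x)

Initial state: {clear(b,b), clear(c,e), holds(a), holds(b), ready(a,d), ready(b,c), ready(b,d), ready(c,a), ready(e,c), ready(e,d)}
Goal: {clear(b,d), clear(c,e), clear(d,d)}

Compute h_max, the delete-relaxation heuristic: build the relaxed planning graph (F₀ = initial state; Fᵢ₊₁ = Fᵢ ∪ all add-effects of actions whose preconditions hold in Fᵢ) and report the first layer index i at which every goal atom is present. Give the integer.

F0 = init (10 atoms)
F1 = F0 ∪ {ready(b,b)}  (11 atoms)
F2 = F1 ∪ {clear(b,c), clear(b,d), clear(c,c), clear(d,d)}  (15 atoms)
goal ⊆ F2  ⇒  h_max = 2

2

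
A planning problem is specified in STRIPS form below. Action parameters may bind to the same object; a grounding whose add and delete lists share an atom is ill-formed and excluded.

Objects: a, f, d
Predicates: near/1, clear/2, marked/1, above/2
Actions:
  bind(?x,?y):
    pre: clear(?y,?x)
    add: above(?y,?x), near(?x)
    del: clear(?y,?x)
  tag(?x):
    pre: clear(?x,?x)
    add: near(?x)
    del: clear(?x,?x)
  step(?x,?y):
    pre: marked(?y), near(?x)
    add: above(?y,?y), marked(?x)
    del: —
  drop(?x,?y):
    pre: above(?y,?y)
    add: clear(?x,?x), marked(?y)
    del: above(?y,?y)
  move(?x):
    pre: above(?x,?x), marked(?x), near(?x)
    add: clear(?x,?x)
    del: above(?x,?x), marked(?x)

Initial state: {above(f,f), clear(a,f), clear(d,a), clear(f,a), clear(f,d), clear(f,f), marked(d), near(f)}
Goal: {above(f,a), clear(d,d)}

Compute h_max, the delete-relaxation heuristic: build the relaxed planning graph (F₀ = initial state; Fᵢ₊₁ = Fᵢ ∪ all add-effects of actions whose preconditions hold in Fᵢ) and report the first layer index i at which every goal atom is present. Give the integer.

1

F0 = init (8 atoms)
F1 = F0 ∪ {above(a,f), above(d,a), above(d,d), above(f,a), above(f,d), clear(a,a), clear(d,d), marked(f), near(a), near(d)}  (18 atoms)
goal ⊆ F1  ⇒  h_max = 1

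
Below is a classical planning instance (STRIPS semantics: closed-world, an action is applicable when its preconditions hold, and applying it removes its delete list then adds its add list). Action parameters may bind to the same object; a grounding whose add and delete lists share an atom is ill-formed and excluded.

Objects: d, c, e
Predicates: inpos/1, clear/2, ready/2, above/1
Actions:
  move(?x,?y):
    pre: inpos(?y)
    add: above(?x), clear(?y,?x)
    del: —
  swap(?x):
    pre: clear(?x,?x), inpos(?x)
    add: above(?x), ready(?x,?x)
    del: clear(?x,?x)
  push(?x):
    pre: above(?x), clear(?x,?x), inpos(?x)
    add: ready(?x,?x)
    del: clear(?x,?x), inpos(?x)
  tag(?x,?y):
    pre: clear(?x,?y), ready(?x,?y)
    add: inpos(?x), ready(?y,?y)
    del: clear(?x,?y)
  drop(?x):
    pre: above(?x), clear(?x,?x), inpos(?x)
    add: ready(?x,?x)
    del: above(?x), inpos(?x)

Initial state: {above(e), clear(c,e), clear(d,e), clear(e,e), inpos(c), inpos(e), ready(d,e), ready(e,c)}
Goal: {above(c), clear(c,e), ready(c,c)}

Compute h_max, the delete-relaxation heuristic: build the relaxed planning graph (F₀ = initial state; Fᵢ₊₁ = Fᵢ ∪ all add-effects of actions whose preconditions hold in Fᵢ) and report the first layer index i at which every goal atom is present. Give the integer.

F0 = init (8 atoms)
F1 = F0 ∪ {above(c), above(d), clear(c,c), clear(c,d), clear(e,c), clear(e,d), inpos(d), ready(e,e)}  (16 atoms)
F2 = F1 ∪ {clear(d,c), clear(d,d), ready(c,c)}  (19 atoms)
goal ⊆ F2  ⇒  h_max = 2

2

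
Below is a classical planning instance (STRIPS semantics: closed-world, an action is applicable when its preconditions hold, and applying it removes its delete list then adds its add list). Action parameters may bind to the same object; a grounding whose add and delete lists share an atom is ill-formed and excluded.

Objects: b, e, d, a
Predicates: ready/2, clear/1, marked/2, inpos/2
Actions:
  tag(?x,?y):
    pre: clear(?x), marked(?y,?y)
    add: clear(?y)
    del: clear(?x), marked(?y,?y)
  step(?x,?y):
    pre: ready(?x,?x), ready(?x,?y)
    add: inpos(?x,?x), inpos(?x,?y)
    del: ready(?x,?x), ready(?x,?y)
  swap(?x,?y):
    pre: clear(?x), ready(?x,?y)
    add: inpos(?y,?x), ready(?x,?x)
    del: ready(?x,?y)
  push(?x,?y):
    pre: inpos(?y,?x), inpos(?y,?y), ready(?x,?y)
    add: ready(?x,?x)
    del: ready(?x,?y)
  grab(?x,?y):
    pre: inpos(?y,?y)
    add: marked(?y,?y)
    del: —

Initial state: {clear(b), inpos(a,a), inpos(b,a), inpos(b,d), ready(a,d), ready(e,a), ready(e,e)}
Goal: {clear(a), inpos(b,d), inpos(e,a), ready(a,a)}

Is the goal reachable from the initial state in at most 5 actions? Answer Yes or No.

1. step(e,a)  →  {clear(b), inpos(a,a), inpos(b,a), inpos(b,d), inpos(e,a), inpos(e,e), ready(a,d)}
2. grab(b,a)  →  {clear(b), inpos(a,a), inpos(b,a), inpos(b,d), inpos(e,a), inpos(e,e), marked(a,a), ready(a,d)}
3. tag(b,a)  →  {clear(a), inpos(a,a), inpos(b,a), inpos(b,d), inpos(e,a), inpos(e,e), ready(a,d)}
4. swap(a,d)  →  {clear(a), inpos(a,a), inpos(b,a), inpos(b,d), inpos(d,a), inpos(e,a), inpos(e,e), ready(a,a)}
optimal plan length = 4; 4 ≤ 5

Yes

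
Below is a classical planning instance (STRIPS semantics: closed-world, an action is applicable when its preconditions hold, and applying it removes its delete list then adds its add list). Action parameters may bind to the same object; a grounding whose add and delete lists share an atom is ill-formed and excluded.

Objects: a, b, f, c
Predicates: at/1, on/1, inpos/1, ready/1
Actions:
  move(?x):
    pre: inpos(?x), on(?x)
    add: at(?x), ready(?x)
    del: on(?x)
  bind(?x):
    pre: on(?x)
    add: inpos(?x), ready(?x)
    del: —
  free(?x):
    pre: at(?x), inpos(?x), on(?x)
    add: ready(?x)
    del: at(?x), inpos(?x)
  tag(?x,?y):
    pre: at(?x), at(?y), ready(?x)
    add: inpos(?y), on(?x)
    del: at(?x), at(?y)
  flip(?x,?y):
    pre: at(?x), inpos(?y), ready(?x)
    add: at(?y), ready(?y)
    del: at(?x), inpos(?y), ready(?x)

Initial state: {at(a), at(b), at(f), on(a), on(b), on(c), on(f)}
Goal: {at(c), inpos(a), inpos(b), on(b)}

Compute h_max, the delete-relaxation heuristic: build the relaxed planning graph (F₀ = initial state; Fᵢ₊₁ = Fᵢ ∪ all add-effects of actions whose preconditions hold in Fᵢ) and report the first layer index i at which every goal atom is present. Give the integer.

F0 = init (7 atoms)
F1 = F0 ∪ {inpos(a), inpos(b), inpos(c), inpos(f), ready(a), ready(b), ready(c), ready(f)}  (15 atoms)
F2 = F1 ∪ {at(c)}  (16 atoms)
goal ⊆ F2  ⇒  h_max = 2

2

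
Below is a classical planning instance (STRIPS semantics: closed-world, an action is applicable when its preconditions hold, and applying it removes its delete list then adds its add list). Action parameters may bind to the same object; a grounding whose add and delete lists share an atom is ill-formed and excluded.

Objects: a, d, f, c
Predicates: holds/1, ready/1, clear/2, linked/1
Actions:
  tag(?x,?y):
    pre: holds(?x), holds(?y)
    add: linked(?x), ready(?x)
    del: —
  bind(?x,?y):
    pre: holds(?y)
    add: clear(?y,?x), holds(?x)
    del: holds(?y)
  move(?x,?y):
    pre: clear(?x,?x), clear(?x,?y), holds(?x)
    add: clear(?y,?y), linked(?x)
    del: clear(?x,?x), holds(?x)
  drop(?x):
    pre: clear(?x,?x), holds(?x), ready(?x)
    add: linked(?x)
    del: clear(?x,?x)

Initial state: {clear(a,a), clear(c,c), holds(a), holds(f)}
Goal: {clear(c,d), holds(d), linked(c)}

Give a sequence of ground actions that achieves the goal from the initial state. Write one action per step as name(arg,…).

1. bind(c,a)  →  {clear(a,a), clear(a,c), clear(c,c), holds(c), holds(f)}
2. tag(c,f)  →  {clear(a,a), clear(a,c), clear(c,c), holds(c), holds(f), linked(c), ready(c)}
3. bind(d,c)  →  {clear(a,a), clear(a,c), clear(c,c), clear(c,d), holds(d), holds(f), linked(c), ready(c)}

bind(c,a); tag(c,f); bind(d,c)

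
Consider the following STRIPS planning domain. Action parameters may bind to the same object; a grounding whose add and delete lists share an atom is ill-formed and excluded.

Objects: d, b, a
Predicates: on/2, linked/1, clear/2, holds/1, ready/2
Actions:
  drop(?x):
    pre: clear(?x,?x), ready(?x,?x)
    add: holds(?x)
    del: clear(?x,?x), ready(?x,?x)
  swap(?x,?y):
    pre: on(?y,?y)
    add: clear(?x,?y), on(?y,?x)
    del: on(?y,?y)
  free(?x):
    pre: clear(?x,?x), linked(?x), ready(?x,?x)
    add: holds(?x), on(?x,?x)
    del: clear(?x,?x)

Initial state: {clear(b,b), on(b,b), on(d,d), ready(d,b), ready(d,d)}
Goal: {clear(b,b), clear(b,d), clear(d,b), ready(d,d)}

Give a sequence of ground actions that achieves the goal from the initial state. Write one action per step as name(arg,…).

1. swap(d,b)  →  {clear(b,b), clear(d,b), on(b,d), on(d,d), ready(d,b), ready(d,d)}
2. swap(b,d)  →  {clear(b,b), clear(b,d), clear(d,b), on(b,d), on(d,b), ready(d,b), ready(d,d)}

swap(d,b); swap(b,d)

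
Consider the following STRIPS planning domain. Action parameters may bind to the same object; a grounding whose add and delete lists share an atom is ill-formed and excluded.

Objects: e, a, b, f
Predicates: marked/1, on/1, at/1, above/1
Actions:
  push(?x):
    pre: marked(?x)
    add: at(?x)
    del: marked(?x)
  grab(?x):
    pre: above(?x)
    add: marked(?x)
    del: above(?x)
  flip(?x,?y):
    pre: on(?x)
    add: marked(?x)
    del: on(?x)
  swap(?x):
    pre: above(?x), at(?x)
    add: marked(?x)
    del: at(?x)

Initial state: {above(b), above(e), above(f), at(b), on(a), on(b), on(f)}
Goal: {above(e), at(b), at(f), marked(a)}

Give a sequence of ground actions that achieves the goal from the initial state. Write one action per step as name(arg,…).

grab(f); push(f); flip(a,e)

1. grab(f)  →  {above(b), above(e), at(b), marked(f), on(a), on(b), on(f)}
2. push(f)  →  {above(b), above(e), at(b), at(f), on(a), on(b), on(f)}
3. flip(a,e)  →  {above(b), above(e), at(b), at(f), marked(a), on(b), on(f)}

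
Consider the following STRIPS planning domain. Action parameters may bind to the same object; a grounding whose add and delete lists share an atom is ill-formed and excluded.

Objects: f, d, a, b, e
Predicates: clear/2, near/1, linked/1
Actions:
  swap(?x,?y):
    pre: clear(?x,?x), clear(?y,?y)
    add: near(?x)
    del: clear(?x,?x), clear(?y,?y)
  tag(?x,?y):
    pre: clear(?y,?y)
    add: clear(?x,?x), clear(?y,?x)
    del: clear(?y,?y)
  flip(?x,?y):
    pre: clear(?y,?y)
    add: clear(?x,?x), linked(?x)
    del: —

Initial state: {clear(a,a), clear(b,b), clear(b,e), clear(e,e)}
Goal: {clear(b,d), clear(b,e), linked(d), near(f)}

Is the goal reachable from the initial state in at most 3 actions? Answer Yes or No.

1. tag(f,a)  →  {clear(a,f), clear(b,b), clear(b,e), clear(e,e), clear(f,f)}
2. swap(f,f)  →  {clear(a,f), clear(b,b), clear(b,e), clear(e,e), near(f)}
3. tag(d,b)  →  {clear(a,f), clear(b,d), clear(b,e), clear(d,d), clear(e,e), near(f)}
4. flip(d,d)  →  {clear(a,f), clear(b,d), clear(b,e), clear(d,d), clear(e,e), linked(d), near(f)}
optimal plan length = 4; 4 > 3

No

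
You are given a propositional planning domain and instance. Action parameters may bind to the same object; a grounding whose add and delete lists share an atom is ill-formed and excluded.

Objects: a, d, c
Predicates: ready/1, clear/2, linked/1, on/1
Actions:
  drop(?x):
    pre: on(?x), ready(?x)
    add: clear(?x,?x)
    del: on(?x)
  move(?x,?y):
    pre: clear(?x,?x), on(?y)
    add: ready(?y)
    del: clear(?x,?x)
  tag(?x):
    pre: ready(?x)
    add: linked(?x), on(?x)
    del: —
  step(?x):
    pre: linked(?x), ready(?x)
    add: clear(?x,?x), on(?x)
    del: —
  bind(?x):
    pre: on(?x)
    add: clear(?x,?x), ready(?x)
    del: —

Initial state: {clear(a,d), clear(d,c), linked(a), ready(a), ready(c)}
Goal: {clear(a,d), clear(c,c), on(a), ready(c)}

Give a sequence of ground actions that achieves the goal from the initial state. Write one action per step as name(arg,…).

tag(a); tag(c); drop(c)

1. tag(a)  →  {clear(a,d), clear(d,c), linked(a), on(a), ready(a), ready(c)}
2. tag(c)  →  {clear(a,d), clear(d,c), linked(a), linked(c), on(a), on(c), ready(a), ready(c)}
3. drop(c)  →  {clear(a,d), clear(c,c), clear(d,c), linked(a), linked(c), on(a), ready(a), ready(c)}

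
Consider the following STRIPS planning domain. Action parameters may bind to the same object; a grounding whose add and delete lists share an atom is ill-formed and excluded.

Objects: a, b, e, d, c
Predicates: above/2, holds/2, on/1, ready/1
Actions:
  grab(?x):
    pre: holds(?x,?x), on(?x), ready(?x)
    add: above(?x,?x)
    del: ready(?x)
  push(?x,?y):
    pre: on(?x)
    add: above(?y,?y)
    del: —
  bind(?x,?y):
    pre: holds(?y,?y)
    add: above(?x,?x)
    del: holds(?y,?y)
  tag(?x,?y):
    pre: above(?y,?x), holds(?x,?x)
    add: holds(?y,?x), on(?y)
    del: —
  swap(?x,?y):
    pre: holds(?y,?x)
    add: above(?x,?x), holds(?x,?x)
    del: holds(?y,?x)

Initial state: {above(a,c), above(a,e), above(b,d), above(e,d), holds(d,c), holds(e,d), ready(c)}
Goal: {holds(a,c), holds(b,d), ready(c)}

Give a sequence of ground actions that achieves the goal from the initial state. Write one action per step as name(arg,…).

swap(d,e); tag(d,b); swap(c,d); tag(c,a)

1. swap(d,e)  →  {above(a,c), above(a,e), above(b,d), above(d,d), above(e,d), holds(d,c), holds(d,d), ready(c)}
2. tag(d,b)  →  {above(a,c), above(a,e), above(b,d), above(d,d), above(e,d), holds(b,d), holds(d,c), holds(d,d), on(b), ready(c)}
3. swap(c,d)  →  {above(a,c), above(a,e), above(b,d), above(c,c), above(d,d), above(e,d), holds(b,d), holds(c,c), holds(d,d), on(b), ready(c)}
4. tag(c,a)  →  {above(a,c), above(a,e), above(b,d), above(c,c), above(d,d), above(e,d), holds(a,c), holds(b,d), holds(c,c), holds(d,d), on(a), on(b), ready(c)}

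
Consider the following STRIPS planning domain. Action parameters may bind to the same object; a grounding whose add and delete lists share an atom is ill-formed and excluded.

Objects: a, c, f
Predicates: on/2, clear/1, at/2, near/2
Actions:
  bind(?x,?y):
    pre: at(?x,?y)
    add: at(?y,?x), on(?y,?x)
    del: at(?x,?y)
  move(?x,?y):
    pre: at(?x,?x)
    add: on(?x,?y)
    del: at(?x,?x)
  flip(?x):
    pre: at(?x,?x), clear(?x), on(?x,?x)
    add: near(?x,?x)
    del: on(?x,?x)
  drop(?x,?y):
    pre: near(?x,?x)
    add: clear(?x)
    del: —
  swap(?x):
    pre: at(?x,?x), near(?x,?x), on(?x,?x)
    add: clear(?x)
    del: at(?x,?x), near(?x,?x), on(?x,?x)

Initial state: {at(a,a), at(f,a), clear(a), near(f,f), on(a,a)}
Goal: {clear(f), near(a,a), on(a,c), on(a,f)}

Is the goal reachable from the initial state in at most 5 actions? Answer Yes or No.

1. bind(f,a)  →  {at(a,a), at(a,f), clear(a), near(f,f), on(a,a), on(a,f)}
2. flip(a)  →  {at(a,a), at(a,f), clear(a), near(a,a), near(f,f), on(a,f)}
3. move(a,c)  →  {at(a,f), clear(a), near(a,a), near(f,f), on(a,c), on(a,f)}
4. drop(f,a)  →  {at(a,f), clear(a), clear(f), near(a,a), near(f,f), on(a,c), on(a,f)}
optimal plan length = 4; 4 ≤ 5

Yes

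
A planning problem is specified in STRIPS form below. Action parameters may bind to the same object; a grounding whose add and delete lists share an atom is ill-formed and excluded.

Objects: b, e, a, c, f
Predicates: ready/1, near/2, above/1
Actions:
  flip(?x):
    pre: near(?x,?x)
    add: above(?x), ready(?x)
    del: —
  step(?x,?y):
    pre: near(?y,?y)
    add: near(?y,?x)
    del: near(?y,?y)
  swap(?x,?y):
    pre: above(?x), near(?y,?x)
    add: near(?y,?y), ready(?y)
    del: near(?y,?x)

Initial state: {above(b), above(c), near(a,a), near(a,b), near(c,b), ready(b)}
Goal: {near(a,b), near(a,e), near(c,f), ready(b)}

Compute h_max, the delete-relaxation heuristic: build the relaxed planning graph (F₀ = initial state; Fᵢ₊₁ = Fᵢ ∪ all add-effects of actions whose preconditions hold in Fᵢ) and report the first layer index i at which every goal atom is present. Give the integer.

2

F0 = init (6 atoms)
F1 = F0 ∪ {above(a), near(a,c), near(a,e), near(a,f), near(c,c), ready(a), ready(c)}  (13 atoms)
F2 = F1 ∪ {near(c,a), near(c,e), near(c,f)}  (16 atoms)
goal ⊆ F2  ⇒  h_max = 2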